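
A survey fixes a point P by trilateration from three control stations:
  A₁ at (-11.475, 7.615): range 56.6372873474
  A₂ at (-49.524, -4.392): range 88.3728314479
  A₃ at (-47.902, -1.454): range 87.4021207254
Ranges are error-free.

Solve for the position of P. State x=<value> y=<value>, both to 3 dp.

eq1: (x + 11.475)² + (y − 7.615)² = 56.6372873474²
eq2: (x + 49.524)² + (y + 4.392)² = 88.3728314479²
eq3: (x + 47.902)² + (y + 1.454)² = 87.4021207254²
eq3−eq2, eq3−eq1 (x²,y² cancel):
  -3.244·x − 5.876·y = 4.573889
  72.854·x + 18.138·y = 2324.296519
det = -3.244·18.138 − -5.876·72.854 = 369.250432
x = (4.573889·18.138 − -5.876·2324.296519) / 369.250432 = 37.211947
y = (-3.244·2324.296519 − 4.573889·72.854) / 369.250432 = -21.322234

x=37.212 y=-21.322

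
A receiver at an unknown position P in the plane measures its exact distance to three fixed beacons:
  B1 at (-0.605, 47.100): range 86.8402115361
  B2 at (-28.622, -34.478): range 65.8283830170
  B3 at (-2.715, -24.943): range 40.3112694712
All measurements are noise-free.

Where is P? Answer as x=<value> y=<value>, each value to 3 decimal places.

x=37.121 y=-31.118

eq1: (x + 0.605)² + (y − 47.100)² = 86.8402115361²
eq2: (x + 28.622)² + (y + 34.478)² = 65.8283830170²
eq3: (x + 2.715)² + (y + 24.943)² = 40.3112694712²
eq1−eq2, eq1−eq3 (x²,y² cancel):
  -56.034·x − 163.156·y = 2997.021672
  -4.220·x − 144.086·y = 4326.972342
det = -56.034·-144.086 − -163.156·-4.220 = 7385.196604
x = (2997.021672·-144.086 − -163.156·4326.972342) / 7385.196604 = 37.120560
y = (-56.034·4326.972342 − 2997.021672·-4.220) / 7385.196604 = -31.117674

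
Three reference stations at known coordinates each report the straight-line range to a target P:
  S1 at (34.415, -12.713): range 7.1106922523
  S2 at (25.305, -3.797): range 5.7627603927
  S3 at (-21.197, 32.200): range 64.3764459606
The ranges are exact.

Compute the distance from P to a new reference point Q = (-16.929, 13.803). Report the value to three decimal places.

eq1: (x − 34.415)² + (y + 12.713)² = 7.1106922523²
eq2: (x − 25.305)² + (y + 3.797)² = 5.7627603927²
eq3: (x + 21.197)² + (y − 32.200)² = 64.3764459606²
eq2−eq3, eq2−eq1 (x²,y² cancel):
  -93.004·x + 71.994·y = -3279.724812
  18.220·x − 17.832·y = 673.899823
det = -93.004·-17.832 − 71.994·18.220 = 346.716648
x = (-3279.724812·-17.832 − 71.994·673.899823) / 346.716648 = 28.747708
y = (-93.004·673.899823 − -3279.724812·18.220) / 346.716648 = -8.418382
|P − Q| = √((28.747708 − -16.929)² + (-8.418382 − 13.803)²) = 50.795191

50.795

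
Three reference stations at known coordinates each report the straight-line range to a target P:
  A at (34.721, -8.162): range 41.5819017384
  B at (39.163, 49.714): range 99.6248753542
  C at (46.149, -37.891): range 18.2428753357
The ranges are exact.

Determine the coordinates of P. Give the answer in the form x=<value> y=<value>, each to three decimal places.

eq1: (x − 34.721)² + (y + 8.162)² = 41.5819017384²
eq2: (x − 39.163)² + (y − 49.714)² = 99.6248753542²
eq3: (x − 46.149)² + (y + 37.891)² = 18.2428753357²
eq1−eq2, eq1−eq3 (x²,y² cancel):
  8.884·x + 115.752·y = -5463.004957
  22.856·x − 59.458·y = 3689.544049
det = 8.884·-59.458 − 115.752·22.856 = -3173.852584
x = (-5463.004957·-59.458 − 115.752·3689.544049) / -3173.852584 = 32.217235
y = (8.884·3689.544049 − -5463.004957·22.856) / -3173.852584 = -49.668454

x=32.217 y=-49.668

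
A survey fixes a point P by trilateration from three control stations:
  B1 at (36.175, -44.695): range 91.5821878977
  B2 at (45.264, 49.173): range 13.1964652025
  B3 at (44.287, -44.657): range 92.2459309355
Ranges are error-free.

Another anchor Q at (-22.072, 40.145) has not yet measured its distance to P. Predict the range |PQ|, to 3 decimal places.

eq1: (x − 36.175)² + (y + 44.695)² = 91.5821878977²
eq2: (x − 45.264)² + (y − 49.173)² = 13.1964652025²
eq3: (x − 44.287)² + (y + 44.657)² = 92.2459309355²
eq1−eq3, eq1−eq2 (x²,y² cancel):
  16.224·x + 0.076·y = 527.297734
  18.178·x + 187.736·y = 9373.690421
det = 16.224·187.736 − 0.076·18.178 = 3044.447336
x = (527.297734·187.736 − 0.076·9373.690421) / 3044.447336 = 32.281842
y = (16.224·9373.690421 − 527.297734·18.178) / 3044.447336 = 46.804401
|P − Q| = √((32.281842 − -22.072)² + (46.804401 − 40.145)²) = 54.760275

54.760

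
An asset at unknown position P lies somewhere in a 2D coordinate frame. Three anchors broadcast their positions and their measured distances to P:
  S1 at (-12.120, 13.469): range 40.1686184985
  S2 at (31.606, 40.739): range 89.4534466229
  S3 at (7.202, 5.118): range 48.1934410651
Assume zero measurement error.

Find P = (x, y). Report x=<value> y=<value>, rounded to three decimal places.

x=-33.658 y=-20.437

eq1: (x + 12.120)² + (y − 13.469)² = 40.1686184985²
eq2: (x − 31.606)² + (y − 40.739)² = 89.4534466229²
eq3: (x − 7.202)² + (y − 5.118)² = 48.1934410651²
eq3−eq2, eq3−eq1 (x²,y² cancel):
  48.808·x + 71.242·y = -3098.768722
  -38.644·x + 16.702·y = 959.335483
det = 48.808·16.702 − 71.242·-38.644 = 3568.267064
x = (-3098.768722·16.702 − 71.242·959.335483) / 3568.267064 = -33.657967
y = (48.808·959.335483 − -3098.768722·-38.644) / 3568.267064 = -20.437252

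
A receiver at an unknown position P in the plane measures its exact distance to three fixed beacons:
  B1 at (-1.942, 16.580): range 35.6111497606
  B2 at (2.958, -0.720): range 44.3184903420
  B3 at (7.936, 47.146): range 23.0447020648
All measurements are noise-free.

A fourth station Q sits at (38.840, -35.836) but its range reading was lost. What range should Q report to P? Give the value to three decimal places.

72.485

eq1: (x + 1.942)² + (y − 16.580)² = 35.6111497606²
eq2: (x − 2.958)² + (y + 0.720)² = 44.3184903420²
eq3: (x − 7.936)² + (y − 47.146)² = 23.0447020648²
eq2−eq3, eq2−eq1 (x²,y² cancel):
  9.956·x + 95.732·y = 3709.527541
  -9.800·x + 34.600·y = 965.374199
det = 9.956·34.600 − 95.732·-9.800 = 1282.651200
x = (3709.527541·34.600 − 95.732·965.374199) / 1282.651200 = 28.014202
y = (9.956·965.374199 − 3709.527541·-9.800) / 1282.651200 = 35.835647
|P − Q| = √((28.014202 − 38.840)² + (35.835647 − -35.836)²) = 72.484639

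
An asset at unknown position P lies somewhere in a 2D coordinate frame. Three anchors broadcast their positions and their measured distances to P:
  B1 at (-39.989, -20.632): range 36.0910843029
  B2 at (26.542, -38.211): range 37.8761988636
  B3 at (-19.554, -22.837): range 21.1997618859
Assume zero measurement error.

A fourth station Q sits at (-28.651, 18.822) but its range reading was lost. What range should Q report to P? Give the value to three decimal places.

63.573

eq1: (x + 39.989)² + (y + 20.632)² = 36.0910843029²
eq2: (x − 26.542)² + (y + 38.211)² = 37.8761988636²
eq3: (x + 19.554)² + (y + 22.837)² = 21.1997618859²
eq1−eq2, eq1−eq3 (x²,y² cancel):
  133.062·x − 35.158·y = 7.718666
  40.870·x − 4.410·y = -267.775598
det = 133.062·-4.410 − -35.158·40.870 = 850.104040
x = (7.718666·-4.410 − -35.158·-267.775598) / 850.104040 = -11.114515
y = (133.062·-267.775598 − 7.718666·40.870) / 850.104040 = -42.284493
|P − Q| = √((-11.114515 − -28.651)² + (-42.284493 − 18.822)²) = 63.573043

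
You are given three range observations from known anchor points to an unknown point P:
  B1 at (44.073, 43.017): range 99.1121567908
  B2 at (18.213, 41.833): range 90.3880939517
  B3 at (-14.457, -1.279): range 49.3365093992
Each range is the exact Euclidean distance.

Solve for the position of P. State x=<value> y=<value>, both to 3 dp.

x=3.287 y=-47.314

eq1: (x − 44.073)² + (y − 43.017)² = 99.1121567908²
eq2: (x − 18.213)² + (y − 41.833)² = 90.3880939517²
eq3: (x + 14.457)² + (y + 1.279)² = 49.3365093992²
eq3−eq1, eq3−eq2 (x²,y² cancel):
  117.060·x + 88.592·y = -3806.877536
  65.340·x + 86.224·y = -3864.843801
det = 117.060·86.224 − 88.592·65.340 = 4304.780160
x = (-3806.877536·86.224 − 88.592·-3864.843801) / 4304.780160 = 3.287051
y = (117.060·-3864.843801 − -3806.877536·65.340) / 4304.780160 = -47.314202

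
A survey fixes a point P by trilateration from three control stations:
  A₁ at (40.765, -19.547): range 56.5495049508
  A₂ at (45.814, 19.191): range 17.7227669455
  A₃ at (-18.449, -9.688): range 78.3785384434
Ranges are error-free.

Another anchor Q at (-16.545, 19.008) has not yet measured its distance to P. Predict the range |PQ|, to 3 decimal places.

63.702

eq1: (x − 40.765)² + (y + 19.547)² = 56.5495049508²
eq2: (x − 45.814)² + (y − 19.191)² = 17.7227669455²
eq3: (x + 18.449)² + (y + 9.688)² = 78.3785384434²
eq3−eq2, eq3−eq1 (x²,y² cancel):
  128.526·x + 57.758·y = 7862.092952
  118.428·x − 19.718·y = 4554.996267
det = 128.526·-19.718 − 57.758·118.428 = -9374.440092
x = (7862.092952·-19.718 − 57.758·4554.996267) / -9374.440092 = 44.601301
y = (128.526·4554.996267 − 7862.092952·118.428) / -9374.440092 = 36.872228
|P − Q| = √((44.601301 − -16.545)² + (36.872228 − 19.008)²) = 63.702439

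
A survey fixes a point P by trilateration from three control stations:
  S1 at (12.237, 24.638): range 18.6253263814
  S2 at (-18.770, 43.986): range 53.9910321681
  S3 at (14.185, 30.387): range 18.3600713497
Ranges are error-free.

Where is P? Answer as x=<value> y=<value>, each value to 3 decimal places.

x=30.731 y=22.429

eq1: (x − 12.237)² + (y − 24.638)² = 18.6253263814²
eq2: (x + 18.770)² + (y − 43.986)² = 53.9910321681²
eq3: (x − 14.185)² + (y − 30.387)² = 18.3600713497²
eq1−eq3, eq1−eq2 (x²,y² cancel):
  3.896·x + 11.498·y = 377.619344
  -62.014·x + 38.696·y = -1037.822889
det = 3.896·38.696 − 11.498·-62.014 = 863.796588
x = (377.619344·38.696 − 11.498·-1037.822889) / 863.796588 = 30.730899
y = (3.896·-1037.822889 − 377.619344·-62.014) / 863.796588 = 22.429271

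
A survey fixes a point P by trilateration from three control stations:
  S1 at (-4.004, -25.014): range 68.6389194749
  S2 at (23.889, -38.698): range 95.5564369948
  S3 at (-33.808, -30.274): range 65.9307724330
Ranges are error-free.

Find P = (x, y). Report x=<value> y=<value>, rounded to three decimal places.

x=-36.184 y=35.614

eq1: (x + 4.004)² + (y + 25.014)² = 68.6389194749²
eq2: (x − 23.889)² + (y + 38.698)² = 95.5564369948²
eq3: (x + 33.808)² + (y + 30.274)² = 65.9307724330²
eq1−eq2, eq1−eq3 (x²,y² cancel):
  55.786·x − 27.368·y = -2993.244071
  -59.608·x − 10.520·y = 1782.198241
det = 55.786·-10.520 − -27.368·-59.608 = -2218.220464
x = (-2993.244071·-10.520 − -27.368·1782.198241) / -2218.220464 = -36.184018
y = (55.786·1782.198241 − -2993.244071·-59.608) / -2218.220464 = 35.613945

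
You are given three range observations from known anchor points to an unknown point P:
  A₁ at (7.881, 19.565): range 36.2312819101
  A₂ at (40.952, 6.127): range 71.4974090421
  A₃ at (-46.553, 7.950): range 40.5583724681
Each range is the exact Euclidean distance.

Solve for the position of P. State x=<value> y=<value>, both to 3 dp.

eq1: (x − 7.881)² + (y − 19.565)² = 36.2312819101²
eq2: (x − 40.952)² + (y − 6.127)² = 71.4974090421²
eq3: (x + 46.553)² + (y − 7.950)² = 40.5583724681²
eq1−eq3, eq1−eq2 (x²,y² cancel):
  -108.868·x − 23.230·y = 1453.209135
  66.142·x − 26.876·y = -2529.466664
det = -108.868·-26.876 − -23.230·66.142 = 4462.415028
x = (1453.209135·-26.876 − -23.230·-2529.466664) / 4462.415028 = -21.919960
y = (-108.868·-2529.466664 − 1453.209135·66.142) / 4462.415028 = 40.171032

x=-21.920 y=40.171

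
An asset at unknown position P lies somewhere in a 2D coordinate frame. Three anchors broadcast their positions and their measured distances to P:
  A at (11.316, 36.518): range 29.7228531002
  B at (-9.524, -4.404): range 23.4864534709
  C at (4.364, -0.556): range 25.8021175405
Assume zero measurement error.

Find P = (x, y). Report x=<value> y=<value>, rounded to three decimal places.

eq1: (x − 11.316)² + (y − 36.518)² = 29.7228531002²
eq2: (x + 9.524)² + (y + 4.404)² = 23.4864534709²
eq3: (x − 4.364)² + (y + 0.556)² = 25.8021175405²
eq3−eq1, eq3−eq2 (x²,y² cancel):
  13.904·x + 74.148·y = 1224.563821
  -27.776·x − 7.696·y = 204.883933
det = 13.904·-7.696 − 74.148·-27.776 = 1952.529664
x = (1224.563821·-7.696 − 74.148·204.883933) / 1952.529664 = -12.607223
y = (13.904·204.883933 − 1224.563821·-27.776) / 1952.529664 = 18.879196

x=-12.607 y=18.879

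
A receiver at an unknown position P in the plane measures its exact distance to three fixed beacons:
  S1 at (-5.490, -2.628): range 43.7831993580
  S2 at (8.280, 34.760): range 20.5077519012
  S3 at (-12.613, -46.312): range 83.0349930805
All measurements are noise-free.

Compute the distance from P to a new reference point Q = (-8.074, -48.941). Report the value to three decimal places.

eq1: (x + 5.490)² + (y + 2.628)² = 43.7831993580²
eq2: (x − 8.280)² + (y − 34.760)² = 20.5077519012²
eq3: (x + 12.613)² + (y + 46.312)² = 83.0349930805²
eq2−eq3, eq2−eq1 (x²,y² cancel):
  -41.786·x − 162.144·y = -5447.169075
  -27.540·x − 74.776·y = -2736.170174
det = -41.786·-74.776 − -162.144·-27.540 = -1340.855824
x = (-5447.169075·-74.776 − -162.144·-2736.170174) / -1340.855824 = 27.099157
y = (-41.786·-2736.170174 − -5447.169075·-27.540) / -1340.855824 = 26.610937
|P − Q| = √((27.099157 − -8.074)² + (26.610937 − -48.941)²) = 83.338143

83.338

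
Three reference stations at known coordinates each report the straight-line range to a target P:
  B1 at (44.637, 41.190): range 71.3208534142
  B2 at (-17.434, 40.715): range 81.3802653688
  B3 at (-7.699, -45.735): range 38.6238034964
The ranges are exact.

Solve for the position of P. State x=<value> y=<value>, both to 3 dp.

eq1: (x − 44.637)² + (y − 41.190)² = 71.3208534142²
eq2: (x + 17.434)² + (y − 40.715)² = 81.3802653688²
eq3: (x + 7.699)² + (y + 45.735)² = 38.6238034964²
eq2−eq3, eq2−eq1 (x²,y² cancel):
  19.470·x − 172.900·y = 5320.258640
  124.142·x + 0.950·y = 3263.505748
det = 19.470·0.950 − -172.900·124.142 = 21482.648300
x = (5320.258640·0.950 − -172.900·3263.505748) / 21482.648300 = 26.501127
y = (19.470·3263.505748 − 5320.258640·124.142) / 21482.648300 = -27.786476

x=26.501 y=-27.786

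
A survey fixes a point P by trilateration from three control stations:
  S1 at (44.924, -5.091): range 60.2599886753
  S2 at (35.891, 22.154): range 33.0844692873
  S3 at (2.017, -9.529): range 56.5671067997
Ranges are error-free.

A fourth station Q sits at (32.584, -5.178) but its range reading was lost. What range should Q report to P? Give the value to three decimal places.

54.798

eq1: (x − 44.924)² + (y + 5.091)² = 60.2599886753²
eq2: (x − 35.891)² + (y − 22.154)² = 33.0844692873²
eq3: (x − 2.017)² + (y + 9.529)² = 56.5671067997²
eq1−eq2, eq1−eq3 (x²,y² cancel):
  -18.066·x + 54.490·y = 2271.563667
  -85.814·x − 8.876·y = -1517.785264
det = -18.066·-8.876 − 54.490·-85.814 = 4836.358676
x = (2271.563667·-8.876 − 54.490·-1517.785264) / 4836.358676 = 12.931572
y = (-18.066·-1517.785264 − 2271.563667·-85.814) / 4836.358676 = 45.975141
|P − Q| = √((12.931572 − 32.584)² + (45.975141 − -5.178)²) = 54.798374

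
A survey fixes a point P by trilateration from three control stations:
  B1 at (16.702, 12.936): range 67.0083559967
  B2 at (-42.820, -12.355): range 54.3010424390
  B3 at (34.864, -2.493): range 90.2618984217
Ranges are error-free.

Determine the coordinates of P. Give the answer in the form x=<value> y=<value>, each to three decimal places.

eq1: (x − 16.702)² + (y − 12.936)² = 67.0083559967²
eq2: (x + 42.820)² + (y + 12.355)² = 54.3010424390²
eq3: (x − 34.864)² + (y + 2.493)² = 90.2618984217²
eq1−eq3, eq1−eq2 (x²,y² cancel):
  36.324·x − 30.858·y = -2881.673888
  -119.044·x − 50.582·y = 3081.418088
det = 36.324·-50.582 − -30.858·-119.044 = -5510.800320
x = (-2881.673888·-50.582 − -30.858·3081.418088) / -5510.800320 = -43.704583
y = (36.324·3081.418088 − -2881.673888·-119.044) / -5510.800320 = 41.938837

x=-43.705 y=41.939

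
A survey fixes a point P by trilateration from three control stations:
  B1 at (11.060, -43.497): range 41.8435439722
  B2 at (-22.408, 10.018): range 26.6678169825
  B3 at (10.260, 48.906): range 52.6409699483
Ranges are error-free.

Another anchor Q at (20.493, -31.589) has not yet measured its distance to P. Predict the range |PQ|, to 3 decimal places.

eq1: (x − 11.060)² + (y + 43.497)² = 41.8435439722²
eq2: (x + 22.408)² + (y − 10.018)² = 26.6678169825²
eq3: (x − 10.260)² + (y − 48.906)² = 52.6409699483²
eq3−eq2, eq3−eq1 (x²,y² cancel):
  -65.336·x − 77.776·y = 165.313606
  1.600·x − 184.806·y = 537.437718
det = -65.336·-184.806 − -77.776·1.600 = 12198.926416
x = (165.313606·-184.806 − -77.776·537.437718) / 12198.926416 = 0.922115
y = (-65.336·537.437718 − 165.313606·1.600) / 12198.926416 = -2.900135
|P − Q| = √((0.922115 − 20.493)² + (-2.900135 − -31.589)²) = 34.728526

34.729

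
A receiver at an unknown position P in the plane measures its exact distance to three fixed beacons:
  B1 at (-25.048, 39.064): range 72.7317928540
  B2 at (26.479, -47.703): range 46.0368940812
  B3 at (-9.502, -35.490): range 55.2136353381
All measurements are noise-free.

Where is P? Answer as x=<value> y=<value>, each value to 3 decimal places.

eq1: (x + 25.048)² + (y − 39.064)² = 72.7317928540²
eq2: (x − 26.479)² + (y + 47.703)² = 46.0368940812²
eq3: (x + 9.502)² + (y + 35.490)² = 55.2136353381²
eq1−eq2, eq1−eq3 (x²,y² cancel):
  103.054·x − 173.534·y = 3993.833325
  31.092·x − 149.108·y = 1437.797869
det = 103.054·-149.108 − -173.534·31.092 = -9970.656704
x = (3993.833325·-149.108 − -173.534·1437.797869) / -9970.656704 = 34.702397
y = (103.054·1437.797869 − 3993.833325·31.092) / -9970.656704 = -2.406517

x=34.702 y=-2.407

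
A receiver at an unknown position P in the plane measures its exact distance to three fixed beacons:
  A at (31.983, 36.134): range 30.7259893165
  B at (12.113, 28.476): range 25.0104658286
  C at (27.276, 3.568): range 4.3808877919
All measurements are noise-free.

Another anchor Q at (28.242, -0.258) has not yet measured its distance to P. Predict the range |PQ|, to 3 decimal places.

eq1: (x − 31.983)² + (y − 36.134)² = 30.7259893165²
eq2: (x − 12.113)² + (y − 28.476)² = 25.0104658286²
eq3: (x − 27.276)² + (y − 3.568)² = 4.3808877919²
eq1−eq2, eq1−eq3 (x²,y² cancel):
  -39.740·x − 15.316·y = -1052.407881
  -9.414·x − 65.132·y = -646.973203
det = -39.740·-65.132 − -15.316·-9.414 = 2444.160856
x = (-1052.407881·-65.132 − -15.316·-646.973203) / 2444.160856 = 23.990397
y = (-39.740·-646.973203 − -1052.407881·-9.414) / 2444.160856 = 6.465756
|P − Q| = √((23.990397 − 28.242)² + (6.465756 − -0.258)²) = 7.955188

7.955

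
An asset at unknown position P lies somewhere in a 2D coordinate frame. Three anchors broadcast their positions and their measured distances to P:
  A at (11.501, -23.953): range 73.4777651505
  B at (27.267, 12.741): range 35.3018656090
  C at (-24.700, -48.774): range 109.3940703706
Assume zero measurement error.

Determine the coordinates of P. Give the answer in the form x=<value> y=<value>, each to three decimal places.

x=26.255 y=48.028

eq1: (x − 11.501)² + (y + 23.953)² = 73.4777651505²
eq2: (x − 27.267)² + (y − 12.741)² = 35.3018656090²
eq3: (x + 24.700)² + (y + 48.774)² = 109.3940703706²
eq1−eq3, eq1−eq2 (x²,y² cancel):
  -72.402·x − 49.642·y = -4285.106795
  31.532·x + 73.388·y = 4352.563416
det = -72.402·73.388 − -49.642·31.532 = -3748.126432
x = (-4285.106795·73.388 − -49.642·4352.563416) / -3748.126432 = 26.254574
y = (-72.402·4352.563416 − -4285.106795·31.532) / -3748.126432 = 48.028345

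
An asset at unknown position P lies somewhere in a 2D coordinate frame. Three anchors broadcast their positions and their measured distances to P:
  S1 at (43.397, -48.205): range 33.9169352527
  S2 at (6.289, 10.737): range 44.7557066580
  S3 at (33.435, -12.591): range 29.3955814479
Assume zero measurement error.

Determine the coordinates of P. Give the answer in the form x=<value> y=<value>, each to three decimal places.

eq1: (x − 43.397)² + (y + 48.205)² = 33.9169352527²
eq2: (x − 6.289)² + (y − 10.737)² = 44.7557066580²
eq3: (x − 33.435)² + (y + 12.591)² = 29.3955814479²
eq1−eq2, eq1−eq3 (x²,y² cancel):
  -74.216·x + 117.884·y = -4904.901726
  -19.924·x + 71.228·y = -2644.330840
det = -74.216·71.228 − 117.884·-19.924 = -2937.536432
x = (-4904.901726·71.228 − 117.884·-2644.330840) / -2937.536432 = 12.814154
y = (-74.216·-2644.330840 − -4904.901726·-19.924) / -2937.536432 = -33.540485

x=12.814 y=-33.540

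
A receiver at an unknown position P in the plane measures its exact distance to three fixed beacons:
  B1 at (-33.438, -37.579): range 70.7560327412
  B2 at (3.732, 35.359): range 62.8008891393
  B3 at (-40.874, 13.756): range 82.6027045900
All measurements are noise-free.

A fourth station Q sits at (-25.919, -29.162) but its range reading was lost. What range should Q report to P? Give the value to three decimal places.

eq1: (x + 33.438)² + (y + 37.579)² = 70.7560327412²
eq2: (x − 3.732)² + (y − 35.359)² = 62.8008891393²
eq3: (x + 40.874)² + (y − 13.756)² = 82.6027045900²
eq3−eq1, eq3−eq2 (x²,y² cancel):
  14.872·x − 102.670·y = 2487.160309
  89.212·x + 43.206·y = 2283.530422
det = 14.872·43.206 − -102.670·89.212 = 9801.955672
x = (2487.160309·43.206 − -102.670·2283.530422) / 9801.955672 = 34.881847
y = (14.872·2283.530422 − 2487.160309·89.212) / 9801.955672 = -19.172080
|P − Q| = √((34.881847 − -25.919)² + (-19.172080 − -29.162)²) = 61.616081

61.616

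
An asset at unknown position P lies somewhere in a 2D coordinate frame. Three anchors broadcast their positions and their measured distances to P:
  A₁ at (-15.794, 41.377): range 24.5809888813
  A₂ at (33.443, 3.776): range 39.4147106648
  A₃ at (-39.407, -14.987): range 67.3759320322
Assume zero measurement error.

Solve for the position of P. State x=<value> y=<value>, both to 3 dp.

x=7.462 y=33.416

eq1: (x + 15.794)² + (y − 41.377)² = 24.5809888813²
eq2: (x − 33.443)² + (y − 3.776)² = 39.4147106648²
eq3: (x + 39.407)² + (y + 14.987)² = 67.3759320322²
eq2−eq1, eq2−eq3 (x²,y² cancel):
  -98.474·x + 75.202·y = 1778.108542
  -145.700·x − 37.526·y = -2341.167407
det = -98.474·-37.526 − 75.202·-145.700 = 14652.266724
x = (1778.108542·-37.526 − 75.202·-2341.167407) / 14652.266724 = 7.461997
y = (-98.474·-2341.167407 − 1778.108542·-145.700) / 14652.266724 = 33.415617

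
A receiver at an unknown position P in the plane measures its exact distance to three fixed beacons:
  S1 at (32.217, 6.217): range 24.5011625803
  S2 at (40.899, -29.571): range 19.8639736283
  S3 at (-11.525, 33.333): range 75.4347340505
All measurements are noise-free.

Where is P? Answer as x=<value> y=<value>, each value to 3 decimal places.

x=49.143 y=-11.498

eq1: (x − 32.217)² + (y − 6.217)² = 24.5011625803²
eq2: (x − 40.899)² + (y + 29.571)² = 19.8639736283²
eq3: (x + 11.525)² + (y − 33.333)² = 75.4347340505²
eq1−eq3, eq1−eq2 (x²,y² cancel):
  -87.484·x + 54.232·y = -4922.763797
  17.364·x − 71.576·y = 1676.315583
det = -87.484·-71.576 − 54.232·17.364 = 5320.070336
x = (-4922.763797·-71.576 − 54.232·1676.315583) / 5320.070336 = 49.142545
y = (-87.484·1676.315583 − -4922.763797·17.364) / 5320.070336 = -11.498330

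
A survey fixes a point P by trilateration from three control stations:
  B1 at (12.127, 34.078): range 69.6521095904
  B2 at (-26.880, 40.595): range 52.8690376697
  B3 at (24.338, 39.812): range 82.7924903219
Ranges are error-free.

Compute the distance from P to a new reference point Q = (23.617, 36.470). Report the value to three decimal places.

eq1: (x − 12.127)² + (y − 34.078)² = 69.6521095904²
eq2: (x + 26.880)² + (y − 40.595)² = 52.8690376697²
eq3: (x − 24.338)² + (y − 39.812)² = 82.7924903219²
eq2−eq1, eq2−eq3 (x²,y² cancel):
  78.014·x − 13.034·y = -3118.395438
  102.436·x − 1.566·y = -4252.616147
det = 78.014·-1.566 − -13.034·102.436 = 1212.980900
x = (-3118.395438·-1.566 − -13.034·-4252.616147) / 1212.980900 = -41.670229
y = (78.014·-4252.616147 − -3118.395438·102.436) / 1212.980900 = -10.163096
|P − Q| = √((-41.670229 − 23.617)² + (-10.163096 − 36.470)²) = 80.231340

80.231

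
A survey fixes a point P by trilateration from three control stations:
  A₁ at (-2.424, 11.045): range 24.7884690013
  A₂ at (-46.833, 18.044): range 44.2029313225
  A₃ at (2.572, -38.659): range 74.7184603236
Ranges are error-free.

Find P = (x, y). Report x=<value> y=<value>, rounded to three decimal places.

eq1: (x + 2.424)² + (y − 11.045)² = 24.7884690013²
eq2: (x + 46.833)² + (y − 18.044)² = 44.2029313225²
eq3: (x − 2.572)² + (y + 38.659)² = 74.7184603236²
eq2−eq3, eq2−eq1 (x²,y² cancel):
  98.810·x − 113.406·y = -4646.731536
  88.818·x − 13.998·y = -1051.617082
det = 98.810·-13.998 − -113.406·88.818 = 8689.351728
x = (-4646.731536·-13.998 − -113.406·-1051.617082) / 8689.351728 = -6.239216
y = (98.810·-1051.617082 − -4646.731536·88.818) / 8689.351728 = 35.538108

x=-6.239 y=35.538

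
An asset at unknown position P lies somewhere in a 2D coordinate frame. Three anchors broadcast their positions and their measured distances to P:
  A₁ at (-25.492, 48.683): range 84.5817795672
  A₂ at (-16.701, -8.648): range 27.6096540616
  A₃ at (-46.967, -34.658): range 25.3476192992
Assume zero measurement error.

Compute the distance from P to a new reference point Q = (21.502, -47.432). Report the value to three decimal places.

44.685

eq1: (x + 25.492)² + (y − 48.683)² = 84.5817795672²
eq2: (x + 16.701)² + (y + 8.648)² = 27.6096540616²
eq3: (x + 46.967)² + (y + 34.658)² = 25.3476192992²
eq3−eq1, eq3−eq2 (x²,y² cancel):
  42.950·x + 166.682·y = -6898.775131
  60.532·x + 52.020·y = -3173.155941
det = 42.950·52.020 − 166.682·60.532 = -7855.335824
x = (-6898.775131·52.020 − 166.682·-3173.155941) / -7855.335824 = -21.645630
y = (42.950·-3173.155941 − -6898.775131·60.532) / -7855.335824 = -35.811277
|P − Q| = √((-21.645630 − 21.502)² + (-35.811277 − -47.432)²) = 44.685112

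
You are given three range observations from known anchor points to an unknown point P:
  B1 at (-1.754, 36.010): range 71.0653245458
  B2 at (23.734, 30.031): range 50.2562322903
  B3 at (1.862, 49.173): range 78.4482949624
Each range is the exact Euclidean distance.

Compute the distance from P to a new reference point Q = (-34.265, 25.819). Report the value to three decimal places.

eq1: (x + 1.754)² + (y − 36.010)² = 71.0653245458²
eq2: (x − 23.734)² + (y − 30.031)² = 50.2562322903²
eq3: (x − 1.862)² + (y − 49.173)² = 78.4482949624²
eq2−eq3, eq2−eq1 (x²,y² cancel):
  -43.744·x + 38.284·y = -2672.158842
  -50.976·x + 11.958·y = -2689.958570
det = -43.744·11.958 − 38.284·-50.976 = 1428.474432
x = (-2672.158842·11.958 − 38.284·-2689.958570) / 1428.474432 = 49.723465
y = (-43.744·-2689.958570 − -2672.158842·-50.976) / 1428.474432 = -12.983377
|P − Q| = √((49.723465 − -34.265)² + (-12.983377 − 25.819)²) = 92.518575

92.519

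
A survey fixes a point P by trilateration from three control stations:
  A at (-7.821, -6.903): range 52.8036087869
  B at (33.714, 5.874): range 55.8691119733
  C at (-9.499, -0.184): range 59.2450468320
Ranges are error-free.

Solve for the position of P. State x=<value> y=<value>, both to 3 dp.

eq1: (x + 7.821)² + (y + 6.903)² = 52.8036087869²
eq2: (x − 33.714)² + (y − 5.874)² = 55.8691119733²
eq3: (x + 9.499)² + (y + 0.184)² = 59.2450468320²
eq3−eq2, eq3−eq1 (x²,y² cancel):
  86.426·x + 12.116·y = 1469.490716
  3.356·x − 13.438·y = 740.309066
det = 86.426·-13.438 − 12.116·3.356 = -1202.053884
x = (1469.490716·-13.438 − 12.116·740.309066) / -1202.053884 = 23.889612
y = (86.426·740.309066 − 1469.490716·3.356) / -1202.053884 = -49.124537

x=23.890 y=-49.125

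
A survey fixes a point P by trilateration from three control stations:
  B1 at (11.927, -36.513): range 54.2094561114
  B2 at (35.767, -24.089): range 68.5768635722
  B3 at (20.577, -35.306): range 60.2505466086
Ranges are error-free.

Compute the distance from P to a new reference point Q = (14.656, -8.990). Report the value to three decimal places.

44.117

eq1: (x − 11.927)² + (y + 36.513)² = 54.2094561114²
eq2: (x − 35.767)² + (y + 24.089)² = 68.5768635722²
eq3: (x − 20.577)² + (y + 35.306)² = 60.2505466086²
eq1−eq3, eq1−eq2 (x²,y² cancel):
  17.300·x + 2.414·y = -496.989168
  47.680·x + 24.848·y = -1380.015374
det = 17.300·24.848 − 2.414·47.680 = 314.770880
x = (-496.989168·24.848 − 2.414·-1380.015374) / 314.770880 = -28.648869
y = (17.300·-1380.015374 − -496.989168·47.680) / 314.770880 = -0.564927
|P − Q| = √((-28.648869 − 14.656)² + (-0.564927 − -8.990)²) = 44.116817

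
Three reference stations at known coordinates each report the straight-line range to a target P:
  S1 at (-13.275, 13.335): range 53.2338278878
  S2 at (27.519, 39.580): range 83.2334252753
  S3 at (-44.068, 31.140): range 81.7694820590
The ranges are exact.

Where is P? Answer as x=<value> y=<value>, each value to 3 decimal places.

x=-1.251 y=-38.523

eq1: (x + 13.275)² + (y − 13.335)² = 53.2338278878²
eq2: (x − 27.519)² + (y − 39.580)² = 83.2334252753²
eq3: (x + 44.068)² + (y − 31.140)² = 81.7694820590²
eq1−eq2, eq1−eq3 (x²,y² cancel):
  81.588·x + 52.490·y = -2124.138740
  -61.586·x + 35.610·y = -1294.767391
det = 81.588·35.610 − 52.490·-61.586 = 6137.997820
x = (-2124.138740·35.610 − 52.490·-1294.767391) / 6137.997820 = -1.250936
y = (81.588·-1294.767391 − -2124.138740·-61.586) / 6137.997820 = -38.523098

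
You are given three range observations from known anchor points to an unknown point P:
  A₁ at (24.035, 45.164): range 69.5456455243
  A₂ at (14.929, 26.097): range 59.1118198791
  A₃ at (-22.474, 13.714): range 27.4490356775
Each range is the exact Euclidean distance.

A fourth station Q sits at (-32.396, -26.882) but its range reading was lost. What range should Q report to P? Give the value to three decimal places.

eq1: (x − 24.035)² + (y − 45.164)² = 69.5456455243²
eq2: (x − 14.929)² + (y − 26.097)² = 59.1118198791²
eq3: (x + 22.474)² + (y − 13.714)² = 27.4490356775²
eq3−eq2, eq3−eq1 (x²,y² cancel):
  74.806·x + 24.766·y = -2529.983712
  93.018·x + 62.900·y = -2158.833603
det = 74.806·62.900 − 24.766·93.018 = 2401.613612
x = (-2529.983712·62.900 − 24.766·-2158.833603) / 2401.613612 = -43.999710
y = (74.806·-2158.833603 − -2529.983712·93.018) / 2401.613612 = 30.746128
|P − Q| = √((-43.999710 − -32.396)² + (30.746128 − -26.882)²) = 58.784753

58.785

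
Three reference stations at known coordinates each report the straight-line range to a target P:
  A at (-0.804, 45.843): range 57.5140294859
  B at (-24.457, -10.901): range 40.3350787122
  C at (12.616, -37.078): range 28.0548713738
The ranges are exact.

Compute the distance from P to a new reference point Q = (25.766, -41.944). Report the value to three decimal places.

eq1: (x + 0.804)² + (y − 45.843)² = 57.5140294859²
eq2: (x + 24.457)² + (y + 10.901)² = 40.3350787122²
eq3: (x − 12.616)² + (y + 37.078)² = 28.0548713738²
eq1−eq2, eq1−eq3 (x²,y² cancel):
  -47.306·x − 113.488·y = 295.694598
  26.840·x − 165.842·y = 1952.502255
det = -47.306·-165.842 − -113.488·26.840 = 10891.339572
x = (295.694598·-165.842 − -113.488·1952.502255) / 10891.339572 = 15.842587
y = (-47.306·1952.502255 − 295.694598·26.840) / 10891.339572 = -9.209291
|P − Q| = √((15.842587 − 25.766)² + (-9.209291 − -41.944)²) = 34.205779

34.206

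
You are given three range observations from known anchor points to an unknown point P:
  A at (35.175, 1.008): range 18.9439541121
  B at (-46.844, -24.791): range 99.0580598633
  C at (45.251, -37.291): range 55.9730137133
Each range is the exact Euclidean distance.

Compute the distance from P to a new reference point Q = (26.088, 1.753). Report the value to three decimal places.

eq1: (x − 35.175)² + (y − 1.008)² = 18.9439541121²
eq2: (x + 46.844)² + (y + 24.791)² = 99.0580598633²
eq3: (x − 45.251)² + (y + 37.291)² = 55.9730137133²
eq1−eq3, eq1−eq2 (x²,y² cancel):
  20.152·x − 76.598·y = -574.129874
  -164.038·x − 51.598·y = -7882.968498
det = 20.152·-51.598 − -76.598·-164.038 = -13604.785620
x = (-574.129874·-51.598 − -76.598·-7882.968498) / -13604.785620 = 42.205418
y = (20.152·-7882.968498 − -574.129874·-164.038) / -13604.785620 = 18.599095
|P − Q| = √((42.205418 − 26.088)² + (18.599095 − 1.753)²) = 23.314418

23.314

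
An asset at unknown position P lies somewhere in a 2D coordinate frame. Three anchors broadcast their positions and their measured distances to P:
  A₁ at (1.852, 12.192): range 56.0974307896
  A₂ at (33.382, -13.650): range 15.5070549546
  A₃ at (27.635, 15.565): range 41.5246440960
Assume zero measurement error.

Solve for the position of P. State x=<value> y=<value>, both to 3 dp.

x=46.922 y=-21.209

eq1: (x − 1.852)² + (y − 12.192)² = 56.0974307896²
eq2: (x − 33.382)² + (y + 13.650)² = 15.5070549546²
eq3: (x − 27.635)² + (y − 15.565)² = 41.5246440960²
eq1−eq2, eq1−eq3 (x²,y² cancel):
  63.060·x − 51.684·y = 4055.058644
  51.566·x + 6.746·y = 2276.513356
det = 63.060·6.746 − -51.684·51.566 = 3090.539904
x = (4055.058644·6.746 − -51.684·2276.513356) / 3090.539904 = 46.922139
y = (63.060·2276.513356 − 4055.058644·51.566) / 3090.539904 = -21.208664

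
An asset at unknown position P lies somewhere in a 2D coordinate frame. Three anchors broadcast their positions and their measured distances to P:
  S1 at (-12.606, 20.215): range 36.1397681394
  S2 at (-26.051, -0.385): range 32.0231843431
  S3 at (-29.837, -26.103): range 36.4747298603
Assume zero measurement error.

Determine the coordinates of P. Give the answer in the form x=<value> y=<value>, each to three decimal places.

x=3.796 y=-11.988

eq1: (x + 12.606)² + (y − 20.215)² = 36.1397681394²
eq2: (x + 26.051)² + (y + 0.385)² = 32.0231843431²
eq3: (x + 29.837)² + (y + 26.103)² = 36.4747298603²
eq1−eq2, eq1−eq3 (x²,y² cancel):
  -26.890·x − 41.200·y = 391.843871
  -34.462·x − 92.636·y = 979.732640
det = -26.890·-92.636 − -41.200·-34.462 = 1071.147640
x = (391.843871·-92.636 − -41.200·979.732640) / 1071.147640 = 3.796056
y = (-26.890·979.732640 − 391.843871·-34.462) / 1071.147640 = -11.988345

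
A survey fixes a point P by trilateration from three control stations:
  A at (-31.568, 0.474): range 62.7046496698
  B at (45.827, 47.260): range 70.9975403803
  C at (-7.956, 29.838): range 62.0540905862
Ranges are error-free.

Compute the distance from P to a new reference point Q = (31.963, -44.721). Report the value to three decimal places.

eq1: (x + 31.568)² + (y − 0.474)² = 62.7046496698²
eq2: (x − 45.827)² + (y − 47.260)² = 70.9975403803²
eq3: (x + 7.956)² + (y − 29.838)² = 62.0540905862²
eq2−eq3, eq2−eq1 (x²,y² cancel):
  -107.566·x − 34.844·y = -2190.076767
  -154.790·x − 93.572·y = -2228.080579
det = -107.566·-93.572 − -34.844·-154.790 = 4671.662992
x = (-2190.076767·-93.572 − -34.844·-2228.080579) / 4671.662992 = 27.248246
y = (-107.566·-2228.080579 − -2190.076767·-154.790) / 4671.662992 = -21.263577
|P − Q| = √((27.248246 − 31.963)² + (-21.263577 − -44.721)²) = 23.926546

23.927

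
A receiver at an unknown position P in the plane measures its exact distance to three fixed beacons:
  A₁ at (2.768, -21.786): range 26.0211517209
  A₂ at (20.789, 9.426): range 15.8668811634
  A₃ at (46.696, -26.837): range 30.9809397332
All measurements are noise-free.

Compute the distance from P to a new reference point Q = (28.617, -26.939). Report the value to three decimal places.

21.347

eq1: (x − 2.768)² + (y + 21.786)² = 26.0211517209²
eq2: (x − 20.789)² + (y − 9.426)² = 15.8668811634²
eq3: (x − 46.696)² + (y + 26.837)² = 30.9809397332²
eq3−eq2, eq3−eq1 (x²,y² cancel):
  -51.814·x + 72.526·y = -1671.648279
  -87.856·x + 10.102·y = -2135.731075
det = -51.814·10.102 − 72.526·-87.856 = 5848.419228
x = (-1671.648279·10.102 − 72.526·-2135.731075) / 5848.419228 = 23.597666
y = (-51.814·-2135.731075 − -1671.648279·-87.856) / 5848.419228 = -6.190316
|P − Q| = √((23.597666 − 28.617)² + (-6.190316 − -26.939)²) = 21.347169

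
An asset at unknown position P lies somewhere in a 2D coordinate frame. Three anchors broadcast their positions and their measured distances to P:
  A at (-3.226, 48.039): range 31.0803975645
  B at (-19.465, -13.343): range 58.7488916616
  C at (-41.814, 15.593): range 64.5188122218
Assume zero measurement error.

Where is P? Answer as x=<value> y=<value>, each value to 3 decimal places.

x=21.306 y=28.956

eq1: (x + 3.226)² + (y − 48.039)² = 31.0803975645²
eq2: (x + 19.465)² + (y + 13.343)² = 58.7488916616²
eq3: (x + 41.814)² + (y − 15.593)² = 64.5188122218²
eq1−eq3, eq1−eq2 (x²,y² cancel):
  -77.176·x − 64.892·y = -3523.286370
  -32.478·x − 122.764·y = -4246.671882
det = -77.176·-122.764 − -64.892·-32.478 = 7366.872088
x = (-3523.286370·-122.764 − -64.892·-4246.671882) / 7366.872088 = 21.305880
y = (-77.176·-4246.671882 − -3523.286370·-32.478) / 7366.872088 = 28.955553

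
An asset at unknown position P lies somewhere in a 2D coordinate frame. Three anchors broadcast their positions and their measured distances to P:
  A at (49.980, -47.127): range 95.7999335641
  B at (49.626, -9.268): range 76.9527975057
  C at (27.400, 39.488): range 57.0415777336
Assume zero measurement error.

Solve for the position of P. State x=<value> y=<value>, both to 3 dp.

x=-23.688 y=14.116

eq1: (x − 49.980)² + (y + 47.127)² = 95.7999335641²
eq2: (x − 49.626)² + (y + 9.268)² = 76.9527975057²
eq3: (x − 27.400)² + (y − 39.488)² = 57.0415777336²
eq2−eq3, eq2−eq1 (x²,y² cancel):
  -44.452·x + 97.512·y = 2429.417898
  0.708·x − 75.718·y = -1085.575398
det = -44.452·-75.718 − 97.512·0.708 = 3296.778040
x = (2429.417898·-75.718 − 97.512·-1085.575398) / 3296.778040 = -23.687987
y = (-44.452·-1085.575398 − 2429.417898·0.708) / 3296.778040 = 14.115591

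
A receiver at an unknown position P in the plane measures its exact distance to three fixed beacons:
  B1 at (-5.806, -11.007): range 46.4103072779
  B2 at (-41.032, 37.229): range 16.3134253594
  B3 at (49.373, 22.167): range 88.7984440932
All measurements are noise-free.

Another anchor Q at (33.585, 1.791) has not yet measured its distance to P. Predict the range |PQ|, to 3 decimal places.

75.487

eq1: (x + 5.806)² + (y + 11.007)² = 46.4103072779²
eq2: (x + 41.032)² + (y − 37.229)² = 16.3134253594²
eq3: (x − 49.373)² + (y − 22.167)² = 88.7984440932²
eq1−eq2, eq1−eq3 (x²,y² cancel):
  -70.452·x + 96.472·y = 4802.548555
  110.358·x + 66.348·y = -2957.041719
det = -70.452·66.348 − 96.472·110.358 = -15320.806272
x = (4802.548555·66.348 − 96.472·-2957.041719) / -15320.806272 = -39.417718
y = (-70.452·-2957.041719 − 4802.548555·110.358) / -15320.806272 = 20.995641
|P − Q| = √((-39.417718 − 33.585)² + (20.995641 − 1.791)²) = 75.486522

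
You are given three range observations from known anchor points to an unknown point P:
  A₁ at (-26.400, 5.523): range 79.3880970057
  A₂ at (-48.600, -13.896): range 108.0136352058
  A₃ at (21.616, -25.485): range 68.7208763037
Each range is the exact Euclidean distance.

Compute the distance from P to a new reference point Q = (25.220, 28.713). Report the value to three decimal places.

22.812

eq1: (x + 26.400)² + (y − 5.523)² = 79.3880970057²
eq2: (x + 48.600)² + (y + 13.896)² = 108.0136352058²
eq3: (x − 21.616)² + (y + 25.485)² = 68.7208763037²
eq3−eq1, eq3−eq2 (x²,y² cancel):
  -96.032·x + 62.016·y = -1969.184258
  -140.432·x + 23.178·y = -5506.064415
det = -96.032·23.178 − 62.016·-140.432 = 6483.201216
x = (-1969.184258·23.178 − 62.016·-5506.064415) / 6483.201216 = 45.629054
y = (-96.032·-5506.064415 − -1969.184258·-140.432) / 6483.201216 = 38.903913
|P − Q| = √((45.629054 − 25.220)² + (38.903913 − 28.713)²) = 22.811931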